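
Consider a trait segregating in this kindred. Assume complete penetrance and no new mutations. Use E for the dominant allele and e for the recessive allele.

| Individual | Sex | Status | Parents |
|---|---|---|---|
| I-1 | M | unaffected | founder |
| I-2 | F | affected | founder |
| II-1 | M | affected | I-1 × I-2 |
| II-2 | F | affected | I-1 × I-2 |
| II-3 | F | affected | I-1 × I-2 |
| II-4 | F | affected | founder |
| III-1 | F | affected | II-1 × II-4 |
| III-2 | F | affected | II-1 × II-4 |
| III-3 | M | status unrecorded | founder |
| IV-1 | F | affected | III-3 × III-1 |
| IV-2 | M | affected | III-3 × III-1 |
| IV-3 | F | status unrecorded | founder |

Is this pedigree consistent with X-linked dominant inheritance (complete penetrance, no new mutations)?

Yes

A consistent assignment under X-linked dominant exists: I-1 X^e Y, I-2 X^E X^E, II-1 X^E Y, II-2 X^E X^e, II-3 X^E X^e, II-4 X^E X^E, III-1 X^E X^E, III-2 X^E X^E, III-3 X^E Y, IV-1 X^E X^E, IV-2 X^E Y, IV-3 X^E X^E.
In this assignment every recorded phenotype matches its genotype and every non-founder's genotype is obtainable from its parents' genotypes, so the pedigree is consistent.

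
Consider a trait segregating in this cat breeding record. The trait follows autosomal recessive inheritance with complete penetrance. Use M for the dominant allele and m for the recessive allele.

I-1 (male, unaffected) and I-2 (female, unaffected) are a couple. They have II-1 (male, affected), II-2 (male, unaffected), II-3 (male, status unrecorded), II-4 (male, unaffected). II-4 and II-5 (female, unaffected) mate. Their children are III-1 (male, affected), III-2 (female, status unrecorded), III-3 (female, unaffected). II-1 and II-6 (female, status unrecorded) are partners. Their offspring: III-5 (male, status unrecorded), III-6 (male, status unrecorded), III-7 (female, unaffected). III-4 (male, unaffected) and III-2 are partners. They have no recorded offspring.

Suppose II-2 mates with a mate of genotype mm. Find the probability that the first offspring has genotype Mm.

2/3

I-1 is unaffected so carries M and passed m to II-1 (mm), so I-1 is Mm.
I-2 is unaffected so carries M and passed m to II-1 (mm), so I-2 is Mm.
II-2 is an unaffected offspring of I-1 (Mm) × I-2 (Mm), whose cross gives 1/4 MM : 1/2 Mm : 1/4 mm; conditioning on being unaffected, II-2 is MM with probability 1/3, Mm with probability 2/3.
Summing over parental genotype combinations, P(offspring has genotype Mm) = 1/3·1 + 2/3·1/2 = 2/3.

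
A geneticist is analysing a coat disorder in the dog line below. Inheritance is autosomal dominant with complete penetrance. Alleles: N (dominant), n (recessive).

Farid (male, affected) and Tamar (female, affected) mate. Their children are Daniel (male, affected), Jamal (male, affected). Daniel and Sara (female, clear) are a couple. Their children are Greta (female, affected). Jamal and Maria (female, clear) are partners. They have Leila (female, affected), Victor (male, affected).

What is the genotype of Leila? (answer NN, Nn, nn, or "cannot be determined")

From phenotype alone, Leila is NN or Nn.
Leila is affected so carries N and received n from Maria (nn), so Leila is Nn.

Nn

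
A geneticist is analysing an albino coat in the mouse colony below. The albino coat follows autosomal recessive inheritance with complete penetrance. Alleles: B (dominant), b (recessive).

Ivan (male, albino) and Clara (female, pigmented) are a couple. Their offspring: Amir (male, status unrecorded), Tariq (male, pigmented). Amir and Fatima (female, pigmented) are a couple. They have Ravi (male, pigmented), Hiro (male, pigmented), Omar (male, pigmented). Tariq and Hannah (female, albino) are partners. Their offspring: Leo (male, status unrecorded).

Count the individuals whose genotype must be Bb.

1

Obligate heterozygotes: Tariq is pigmented so carries B and received b from Ivan (bb), so Tariq is Bb.
Every other individual is either homozygous by phenotype or has at least one consistent homozygous assignment, so the count is 1.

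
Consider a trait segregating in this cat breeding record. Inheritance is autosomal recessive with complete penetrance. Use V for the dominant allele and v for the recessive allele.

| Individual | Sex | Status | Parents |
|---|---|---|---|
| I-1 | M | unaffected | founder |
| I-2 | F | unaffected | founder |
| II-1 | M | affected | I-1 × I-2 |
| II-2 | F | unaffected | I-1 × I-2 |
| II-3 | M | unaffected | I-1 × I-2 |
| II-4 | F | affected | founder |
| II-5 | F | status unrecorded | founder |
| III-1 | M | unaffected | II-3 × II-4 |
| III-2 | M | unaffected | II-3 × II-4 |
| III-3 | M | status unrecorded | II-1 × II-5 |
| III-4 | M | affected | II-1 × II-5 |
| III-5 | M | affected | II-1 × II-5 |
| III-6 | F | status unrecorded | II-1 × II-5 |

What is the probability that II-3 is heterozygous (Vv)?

I-1 is unaffected so carries V and passed v to II-1 (vv), so I-1 is Vv.
I-2 is unaffected so carries V and passed v to II-1 (vv), so I-2 is Vv.
Their cross gives offspring ratios 1/4 VV : 1/2 Vv : 1/4 vv. Conditioning on II-3 being unaffected, P(Vv) = 1/2 / 3/4 = 2/3 before taking II-3's own offspring into account.
II-4 is affected, so II-4 is vv.
Now use II-3's offspring. Probability of each recorded status — unaffected son III-1: 1/2 if II-3 is Vv, 1 if VV; unaffected son III-2: 1/2 if II-3 is Vv, 1 if VV.
Bayes: P(Vv) = 2/3·1/4 / (2/3·1/4 + 1/3·1) = 1/3.

1/3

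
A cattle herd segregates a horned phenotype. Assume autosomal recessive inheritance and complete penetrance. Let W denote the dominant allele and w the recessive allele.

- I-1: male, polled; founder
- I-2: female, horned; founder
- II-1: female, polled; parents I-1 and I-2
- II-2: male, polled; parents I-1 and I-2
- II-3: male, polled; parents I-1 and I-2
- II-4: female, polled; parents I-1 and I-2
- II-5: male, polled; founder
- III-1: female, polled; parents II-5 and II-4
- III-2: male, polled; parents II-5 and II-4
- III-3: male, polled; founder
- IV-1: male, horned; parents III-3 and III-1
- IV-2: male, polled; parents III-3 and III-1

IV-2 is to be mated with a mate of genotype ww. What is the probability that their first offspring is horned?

1/3

III-3 is polled so carries W and passed w to IV-1 (ww), so III-3 is Ww.
III-1 is polled so carries W and passed w to IV-1 (ww), so III-1 is Ww.
IV-2 is a polled offspring of III-3 (Ww) × III-1 (Ww), whose cross gives 1/4 WW : 1/2 Ww : 1/4 ww; conditioning on being polled, IV-2 is WW with probability 1/3, Ww with probability 2/3.
Summing over parental genotype combinations, P(offspring is horned) = 2/3·1/2 = 1/3.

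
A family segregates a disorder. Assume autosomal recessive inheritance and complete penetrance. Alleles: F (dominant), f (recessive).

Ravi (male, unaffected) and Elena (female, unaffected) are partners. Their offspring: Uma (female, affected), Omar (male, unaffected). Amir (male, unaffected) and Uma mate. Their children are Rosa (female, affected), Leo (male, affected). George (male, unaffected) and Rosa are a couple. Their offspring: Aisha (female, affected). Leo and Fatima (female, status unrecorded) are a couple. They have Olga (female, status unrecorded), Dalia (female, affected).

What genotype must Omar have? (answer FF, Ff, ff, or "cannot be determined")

Omar's phenotype allows FF or Ff, and no parent or child forces a single allele at both positions; consistent genotype assignments exist with Omar as FF or Ff.

cannot be determined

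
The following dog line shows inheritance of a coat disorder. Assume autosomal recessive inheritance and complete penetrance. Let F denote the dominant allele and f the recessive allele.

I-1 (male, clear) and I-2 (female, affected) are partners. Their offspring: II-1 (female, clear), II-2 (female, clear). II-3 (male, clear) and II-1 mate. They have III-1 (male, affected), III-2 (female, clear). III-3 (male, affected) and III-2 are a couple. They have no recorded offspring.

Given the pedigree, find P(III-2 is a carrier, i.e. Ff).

II-3 is clear so carries F and passed f to III-1 (ff), so II-3 is Ff.
II-1 is clear so carries F and received f from I-2 (ff), so II-1 is Ff.
Their cross gives offspring ratios 1/4 FF : 1/2 Ff : 1/4 ff. Conditioning on III-2 being clear, P(Ff) = 1/2 / 3/4 = 2/3.

2/3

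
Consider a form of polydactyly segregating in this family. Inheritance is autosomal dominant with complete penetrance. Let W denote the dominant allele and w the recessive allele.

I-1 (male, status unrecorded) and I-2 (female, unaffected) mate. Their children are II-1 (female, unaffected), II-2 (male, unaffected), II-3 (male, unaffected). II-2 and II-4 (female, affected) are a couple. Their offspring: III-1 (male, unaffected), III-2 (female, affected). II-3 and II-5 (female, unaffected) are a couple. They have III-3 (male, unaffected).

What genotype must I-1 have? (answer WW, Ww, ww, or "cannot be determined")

I-1's phenotype is unrecorded, and no parent or child forces a single allele at both positions; consistent genotype assignments exist with I-1 as Ww or ww.

cannot be determined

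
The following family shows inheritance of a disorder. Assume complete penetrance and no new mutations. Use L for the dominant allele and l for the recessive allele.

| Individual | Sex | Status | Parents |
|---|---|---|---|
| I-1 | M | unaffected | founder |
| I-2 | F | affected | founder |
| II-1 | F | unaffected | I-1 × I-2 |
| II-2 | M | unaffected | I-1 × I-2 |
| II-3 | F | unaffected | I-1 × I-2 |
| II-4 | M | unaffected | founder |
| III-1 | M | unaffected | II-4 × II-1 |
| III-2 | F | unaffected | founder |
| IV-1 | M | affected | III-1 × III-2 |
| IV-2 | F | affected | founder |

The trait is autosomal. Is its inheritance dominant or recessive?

III-1 and III-2 are both unaffected yet have an affected child IV-1. Under dominance, an affected child requires at least one affected parent, so the trait cannot be dominant.

recessive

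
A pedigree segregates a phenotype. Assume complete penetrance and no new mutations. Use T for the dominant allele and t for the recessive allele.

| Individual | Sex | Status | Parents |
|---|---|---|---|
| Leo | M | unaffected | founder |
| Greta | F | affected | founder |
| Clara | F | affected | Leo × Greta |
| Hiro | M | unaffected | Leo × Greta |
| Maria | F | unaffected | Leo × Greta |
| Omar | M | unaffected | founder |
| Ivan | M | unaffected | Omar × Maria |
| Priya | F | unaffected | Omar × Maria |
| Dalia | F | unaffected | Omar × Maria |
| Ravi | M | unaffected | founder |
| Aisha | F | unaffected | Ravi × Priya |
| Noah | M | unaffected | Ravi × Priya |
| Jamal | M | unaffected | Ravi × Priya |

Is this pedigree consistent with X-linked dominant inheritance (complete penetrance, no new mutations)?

Yes

A consistent assignment under X-linked dominant exists: Leo X^t Y, Greta X^T X^t, Clara X^T X^t, Hiro X^t Y, Maria X^t X^t, Omar X^t Y, Ivan X^t Y, Priya X^t X^t, Dalia X^t X^t, Ravi X^t Y, Aisha X^t X^t, Noah X^t Y, Jamal X^t Y.
In this assignment every recorded phenotype matches its genotype and every non-founder's genotype is obtainable from its parents' genotypes, so the pedigree is consistent.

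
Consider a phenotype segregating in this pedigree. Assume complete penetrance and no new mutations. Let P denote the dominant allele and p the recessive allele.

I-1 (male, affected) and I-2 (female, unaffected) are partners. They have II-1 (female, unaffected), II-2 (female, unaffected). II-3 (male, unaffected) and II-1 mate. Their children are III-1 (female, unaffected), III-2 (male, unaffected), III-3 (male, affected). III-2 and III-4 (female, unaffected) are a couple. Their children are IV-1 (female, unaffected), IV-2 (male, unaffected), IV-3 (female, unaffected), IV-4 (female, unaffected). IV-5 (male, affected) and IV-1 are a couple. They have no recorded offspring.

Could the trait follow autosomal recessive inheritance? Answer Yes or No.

Yes

A consistent assignment under autosomal recessive exists: I-1 pp, I-2 PP, II-1 Pp, II-2 Pp, II-3 Pp, III-1 PP, III-2 PP, III-3 pp, III-4 PP, IV-1 PP, IV-2 PP, IV-3 PP, IV-4 PP, IV-5 pp.
In this assignment every recorded phenotype matches its genotype and every non-founder's genotype is obtainable from its parents' genotypes, so the pedigree is consistent.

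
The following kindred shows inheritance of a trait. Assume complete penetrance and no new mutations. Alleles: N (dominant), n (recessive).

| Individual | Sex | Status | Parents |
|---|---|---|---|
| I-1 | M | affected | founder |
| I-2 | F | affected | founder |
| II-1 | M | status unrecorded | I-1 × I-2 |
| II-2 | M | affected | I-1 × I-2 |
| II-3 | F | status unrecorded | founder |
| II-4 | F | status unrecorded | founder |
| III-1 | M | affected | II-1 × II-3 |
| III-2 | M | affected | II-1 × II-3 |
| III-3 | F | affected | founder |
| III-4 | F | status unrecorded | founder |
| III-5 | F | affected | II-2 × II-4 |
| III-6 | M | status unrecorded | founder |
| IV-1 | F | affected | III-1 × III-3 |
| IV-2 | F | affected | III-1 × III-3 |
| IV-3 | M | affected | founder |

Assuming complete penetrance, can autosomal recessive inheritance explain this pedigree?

Yes

A consistent assignment under autosomal recessive exists: I-1 nn, I-2 nn, II-1 nn, II-2 nn, II-3 Nn, II-4 Nn, III-1 nn, III-2 nn, III-3 nn, III-4 NN, III-5 nn, III-6 NN, IV-1 nn, IV-2 nn, IV-3 nn.
In this assignment every recorded phenotype matches its genotype and every non-founder's genotype is obtainable from its parents' genotypes, so the pedigree is consistent.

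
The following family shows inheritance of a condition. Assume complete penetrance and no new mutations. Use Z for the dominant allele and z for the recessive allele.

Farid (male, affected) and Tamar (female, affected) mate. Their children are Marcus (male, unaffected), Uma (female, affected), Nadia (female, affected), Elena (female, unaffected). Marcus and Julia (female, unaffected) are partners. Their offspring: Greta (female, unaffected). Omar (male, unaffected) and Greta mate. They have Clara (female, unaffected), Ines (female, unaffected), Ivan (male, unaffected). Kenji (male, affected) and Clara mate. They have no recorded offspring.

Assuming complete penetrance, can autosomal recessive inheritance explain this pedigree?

No

Under autosomal recessive, Marcus (unaffected, male) cannot arise from Farid (affected) × Tamar (affected).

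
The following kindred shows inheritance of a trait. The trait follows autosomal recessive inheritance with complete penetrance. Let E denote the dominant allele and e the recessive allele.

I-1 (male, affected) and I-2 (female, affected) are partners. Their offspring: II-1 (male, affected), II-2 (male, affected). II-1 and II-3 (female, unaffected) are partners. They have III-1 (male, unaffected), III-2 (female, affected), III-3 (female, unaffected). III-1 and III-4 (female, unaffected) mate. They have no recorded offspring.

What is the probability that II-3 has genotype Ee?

1

II-3 is unaffected so carries E and passed e to III-2 (ee), so II-3 is Ee, giving P(Ee) = 1.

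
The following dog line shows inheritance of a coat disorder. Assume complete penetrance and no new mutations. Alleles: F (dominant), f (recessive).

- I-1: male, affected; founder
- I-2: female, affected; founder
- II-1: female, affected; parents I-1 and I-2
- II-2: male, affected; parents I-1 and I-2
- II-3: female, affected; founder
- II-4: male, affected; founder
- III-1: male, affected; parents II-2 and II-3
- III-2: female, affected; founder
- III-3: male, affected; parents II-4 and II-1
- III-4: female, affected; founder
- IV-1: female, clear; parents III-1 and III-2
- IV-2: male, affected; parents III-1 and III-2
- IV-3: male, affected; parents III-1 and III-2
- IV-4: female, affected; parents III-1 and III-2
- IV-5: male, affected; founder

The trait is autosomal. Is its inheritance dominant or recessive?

dominant

III-1 and III-2 are both affected yet have a clear child IV-1. Under a recessive model two affected parents are homozygous and every child would be affected, so the trait cannot be recessive.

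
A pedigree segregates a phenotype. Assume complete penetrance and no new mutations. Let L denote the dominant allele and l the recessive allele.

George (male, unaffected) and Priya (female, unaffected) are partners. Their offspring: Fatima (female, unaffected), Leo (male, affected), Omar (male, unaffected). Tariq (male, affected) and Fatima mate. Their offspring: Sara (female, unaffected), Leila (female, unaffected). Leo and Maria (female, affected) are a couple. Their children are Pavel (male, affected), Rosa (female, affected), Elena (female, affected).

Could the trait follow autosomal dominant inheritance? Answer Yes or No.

Under autosomal dominant, Leo (affected, male) cannot arise from George (unaffected) × Priya (unaffected).

No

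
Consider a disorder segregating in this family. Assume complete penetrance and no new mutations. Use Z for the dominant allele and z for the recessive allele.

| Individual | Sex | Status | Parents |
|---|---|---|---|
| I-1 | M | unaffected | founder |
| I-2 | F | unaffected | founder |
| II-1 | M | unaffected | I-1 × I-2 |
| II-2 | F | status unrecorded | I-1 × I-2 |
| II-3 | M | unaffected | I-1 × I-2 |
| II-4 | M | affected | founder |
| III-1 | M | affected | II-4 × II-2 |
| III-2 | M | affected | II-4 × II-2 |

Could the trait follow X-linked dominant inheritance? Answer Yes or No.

No assignment of genotypes under X-linked dominant satisfies every parent–offspring relationship, so the pedigree is inconsistent.

No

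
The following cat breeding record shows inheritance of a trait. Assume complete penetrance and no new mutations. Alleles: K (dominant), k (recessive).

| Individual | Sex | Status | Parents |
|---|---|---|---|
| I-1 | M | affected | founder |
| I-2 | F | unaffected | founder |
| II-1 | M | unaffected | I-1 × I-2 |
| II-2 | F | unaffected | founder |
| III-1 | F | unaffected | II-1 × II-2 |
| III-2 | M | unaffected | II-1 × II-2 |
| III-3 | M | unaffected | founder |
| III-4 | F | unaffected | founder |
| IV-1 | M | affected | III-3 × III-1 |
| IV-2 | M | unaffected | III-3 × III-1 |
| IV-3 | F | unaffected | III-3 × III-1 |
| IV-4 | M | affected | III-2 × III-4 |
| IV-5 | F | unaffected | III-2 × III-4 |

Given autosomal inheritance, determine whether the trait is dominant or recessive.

recessive

III-3 and III-1 are both unaffected yet have an affected child IV-1. Under dominance, an affected child requires at least one affected parent, so the trait cannot be dominant.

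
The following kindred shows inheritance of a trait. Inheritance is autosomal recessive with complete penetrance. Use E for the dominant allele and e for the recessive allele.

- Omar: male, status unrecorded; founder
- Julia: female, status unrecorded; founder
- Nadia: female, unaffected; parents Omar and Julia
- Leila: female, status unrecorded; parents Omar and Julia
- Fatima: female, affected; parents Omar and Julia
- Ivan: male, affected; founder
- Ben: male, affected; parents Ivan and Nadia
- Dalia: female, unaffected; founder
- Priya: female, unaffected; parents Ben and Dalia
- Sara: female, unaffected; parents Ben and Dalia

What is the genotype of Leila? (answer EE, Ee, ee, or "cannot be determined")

Leila's phenotype is unrecorded, and no parent or child forces a single allele at both positions; consistent genotype assignments exist with Leila as EE or Ee or ee.

cannot be determined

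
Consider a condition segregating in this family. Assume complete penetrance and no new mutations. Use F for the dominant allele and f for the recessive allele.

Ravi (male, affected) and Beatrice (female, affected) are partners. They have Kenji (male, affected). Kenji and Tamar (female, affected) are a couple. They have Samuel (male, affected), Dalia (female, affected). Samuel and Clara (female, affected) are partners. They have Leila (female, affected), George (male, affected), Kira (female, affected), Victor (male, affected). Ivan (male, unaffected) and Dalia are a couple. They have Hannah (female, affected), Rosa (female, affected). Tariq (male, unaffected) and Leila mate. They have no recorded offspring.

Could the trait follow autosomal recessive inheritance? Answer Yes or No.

Yes

A consistent assignment under autosomal recessive exists: Ravi ff, Beatrice ff, Kenji ff, Tamar ff, Samuel ff, Dalia ff, Clara ff, Ivan Ff, Leila ff, George ff, Kira ff, Victor ff, Tariq FF, Hannah ff, Rosa ff.
In this assignment every recorded phenotype matches its genotype and every non-founder's genotype is obtainable from its parents' genotypes, so the pedigree is consistent.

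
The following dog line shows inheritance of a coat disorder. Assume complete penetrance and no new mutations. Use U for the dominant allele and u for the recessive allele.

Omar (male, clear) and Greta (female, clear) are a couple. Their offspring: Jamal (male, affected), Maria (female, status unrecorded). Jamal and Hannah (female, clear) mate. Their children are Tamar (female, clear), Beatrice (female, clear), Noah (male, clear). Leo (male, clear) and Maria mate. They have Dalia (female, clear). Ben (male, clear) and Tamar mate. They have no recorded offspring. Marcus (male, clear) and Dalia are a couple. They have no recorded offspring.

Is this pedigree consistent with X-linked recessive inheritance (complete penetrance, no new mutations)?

A consistent assignment under X-linked recessive exists: Omar X^U Y, Greta X^U X^u, Jamal X^u Y, Maria X^U X^U, Hannah X^U X^U, Leo X^U Y, Tamar X^U X^u, Beatrice X^U X^u, Noah X^U Y, Ben X^U Y, Dalia X^U X^U, Marcus X^U Y.
In this assignment every recorded phenotype matches its genotype and every non-founder's genotype is obtainable from its parents' genotypes, so the pedigree is consistent.

Yes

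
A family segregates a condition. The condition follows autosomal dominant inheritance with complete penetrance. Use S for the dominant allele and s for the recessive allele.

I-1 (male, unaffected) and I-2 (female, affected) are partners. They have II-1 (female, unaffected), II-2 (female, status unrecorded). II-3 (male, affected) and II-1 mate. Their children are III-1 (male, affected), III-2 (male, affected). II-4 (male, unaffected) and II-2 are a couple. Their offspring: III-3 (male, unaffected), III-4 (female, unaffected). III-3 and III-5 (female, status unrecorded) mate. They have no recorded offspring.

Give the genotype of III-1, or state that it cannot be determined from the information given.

From phenotype alone, III-1 is SS or Ss.
III-1 is affected so carries S and received s from II-1 (ss), so III-1 is Ss.

Ss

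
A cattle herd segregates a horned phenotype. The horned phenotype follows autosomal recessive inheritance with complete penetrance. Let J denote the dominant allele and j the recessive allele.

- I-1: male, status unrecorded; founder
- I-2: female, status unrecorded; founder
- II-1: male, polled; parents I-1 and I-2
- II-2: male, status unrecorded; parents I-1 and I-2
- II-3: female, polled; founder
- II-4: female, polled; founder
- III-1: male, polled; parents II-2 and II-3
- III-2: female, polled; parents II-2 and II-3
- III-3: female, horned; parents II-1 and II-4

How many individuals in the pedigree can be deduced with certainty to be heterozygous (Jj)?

Obligate heterozygotes: II-1 is polled so carries J and passed j to III-3 (jj), so II-1 is Jj; II-4 is polled so carries J and passed j to III-3 (jj), so II-4 is Jj.
Every other individual is either homozygous by phenotype or has at least one consistent homozygous assignment, so the count is 2.

2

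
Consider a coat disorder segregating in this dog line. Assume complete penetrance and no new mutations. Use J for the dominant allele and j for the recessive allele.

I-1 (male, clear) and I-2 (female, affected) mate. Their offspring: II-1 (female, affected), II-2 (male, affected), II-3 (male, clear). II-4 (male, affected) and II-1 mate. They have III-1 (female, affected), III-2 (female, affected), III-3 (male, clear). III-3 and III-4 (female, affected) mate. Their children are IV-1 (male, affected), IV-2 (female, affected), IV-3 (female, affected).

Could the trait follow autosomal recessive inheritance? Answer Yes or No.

No

Under autosomal recessive, III-3 (clear, male) cannot arise from II-4 (affected) × II-1 (affected).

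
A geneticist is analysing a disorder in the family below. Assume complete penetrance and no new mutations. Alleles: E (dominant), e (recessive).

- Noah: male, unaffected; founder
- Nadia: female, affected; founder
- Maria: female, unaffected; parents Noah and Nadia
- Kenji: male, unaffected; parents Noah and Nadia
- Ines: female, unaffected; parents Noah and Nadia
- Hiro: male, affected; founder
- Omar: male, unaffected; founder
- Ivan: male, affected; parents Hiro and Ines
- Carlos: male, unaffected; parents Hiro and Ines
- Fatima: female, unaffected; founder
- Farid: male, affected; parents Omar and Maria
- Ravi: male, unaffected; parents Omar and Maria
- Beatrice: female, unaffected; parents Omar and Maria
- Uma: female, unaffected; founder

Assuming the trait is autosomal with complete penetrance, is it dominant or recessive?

Omar and Maria are both unaffected yet have an affected child Farid. Under dominance, an affected child requires at least one affected parent, so the trait cannot be dominant.

recessive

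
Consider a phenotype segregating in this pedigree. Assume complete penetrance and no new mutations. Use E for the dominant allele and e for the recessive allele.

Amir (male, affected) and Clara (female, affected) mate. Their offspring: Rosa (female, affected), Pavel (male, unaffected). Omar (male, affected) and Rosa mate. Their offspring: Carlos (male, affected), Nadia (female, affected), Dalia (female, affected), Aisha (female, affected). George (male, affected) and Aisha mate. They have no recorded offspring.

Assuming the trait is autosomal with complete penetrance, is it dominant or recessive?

dominant

Amir and Clara are both affected yet have an unaffected child Pavel. Under a recessive model two affected parents are homozygous and every child would be affected, so the trait cannot be recessive.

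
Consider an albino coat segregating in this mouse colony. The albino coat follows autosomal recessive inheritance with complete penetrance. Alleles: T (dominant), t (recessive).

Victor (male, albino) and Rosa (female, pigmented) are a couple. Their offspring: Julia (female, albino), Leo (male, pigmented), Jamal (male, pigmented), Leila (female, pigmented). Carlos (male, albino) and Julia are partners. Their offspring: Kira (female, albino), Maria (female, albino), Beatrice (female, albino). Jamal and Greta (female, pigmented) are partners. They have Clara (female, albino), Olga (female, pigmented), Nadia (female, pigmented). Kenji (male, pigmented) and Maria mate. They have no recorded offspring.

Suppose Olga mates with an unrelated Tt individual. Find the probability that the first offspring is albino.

Jamal is pigmented so carries T and received t from Victor (tt), so Jamal is Tt.
Greta is pigmented so carries T and passed t to Clara (tt), so Greta is Tt.
Olga is a pigmented offspring of Jamal (Tt) × Greta (Tt), whose cross gives 1/4 TT : 1/2 Tt : 1/4 tt; conditioning on being pigmented, Olga is TT with probability 1/3, Tt with probability 2/3.
Summing over parental genotype combinations, P(offspring is albino) = 2/3·1/4 = 1/6.

1/6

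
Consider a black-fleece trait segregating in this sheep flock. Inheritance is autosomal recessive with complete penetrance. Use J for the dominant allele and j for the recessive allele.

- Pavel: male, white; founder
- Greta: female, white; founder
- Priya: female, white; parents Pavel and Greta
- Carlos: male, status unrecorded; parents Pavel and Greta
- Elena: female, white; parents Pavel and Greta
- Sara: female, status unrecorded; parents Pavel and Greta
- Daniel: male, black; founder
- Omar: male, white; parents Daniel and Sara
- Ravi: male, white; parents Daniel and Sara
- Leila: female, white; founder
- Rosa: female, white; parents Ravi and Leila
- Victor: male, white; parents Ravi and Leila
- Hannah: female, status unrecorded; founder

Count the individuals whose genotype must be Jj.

Obligate heterozygotes: Omar is white so carries J and received j from Daniel (jj), so Omar is Jj; Ravi is white so carries J and received j from Daniel (jj), so Ravi is Jj.
Every other individual is either homozygous by phenotype or has at least one consistent homozygous assignment, so the count is 2.

2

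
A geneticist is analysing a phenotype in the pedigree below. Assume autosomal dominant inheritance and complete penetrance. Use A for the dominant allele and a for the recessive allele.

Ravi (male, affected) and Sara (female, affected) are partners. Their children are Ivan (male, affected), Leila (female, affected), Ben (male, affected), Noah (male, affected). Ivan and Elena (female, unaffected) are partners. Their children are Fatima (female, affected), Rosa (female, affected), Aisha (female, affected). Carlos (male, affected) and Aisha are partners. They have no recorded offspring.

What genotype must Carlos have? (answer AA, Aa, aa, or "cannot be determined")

Carlos's phenotype allows AA or Aa, and no parent or child forces a single allele at both positions; consistent genotype assignments exist with Carlos as AA or Aa.

cannot be determined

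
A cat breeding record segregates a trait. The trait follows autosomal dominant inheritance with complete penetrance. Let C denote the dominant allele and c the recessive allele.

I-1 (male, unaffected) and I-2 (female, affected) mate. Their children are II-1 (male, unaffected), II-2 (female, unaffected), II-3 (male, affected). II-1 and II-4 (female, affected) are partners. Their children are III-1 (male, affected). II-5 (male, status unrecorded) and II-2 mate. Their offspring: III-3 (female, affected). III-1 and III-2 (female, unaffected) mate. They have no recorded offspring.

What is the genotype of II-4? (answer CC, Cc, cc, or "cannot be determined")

cannot be determined

II-4's phenotype allows CC or Cc, and no parent or child forces a single allele at both positions; consistent genotype assignments exist with II-4 as CC or Cc.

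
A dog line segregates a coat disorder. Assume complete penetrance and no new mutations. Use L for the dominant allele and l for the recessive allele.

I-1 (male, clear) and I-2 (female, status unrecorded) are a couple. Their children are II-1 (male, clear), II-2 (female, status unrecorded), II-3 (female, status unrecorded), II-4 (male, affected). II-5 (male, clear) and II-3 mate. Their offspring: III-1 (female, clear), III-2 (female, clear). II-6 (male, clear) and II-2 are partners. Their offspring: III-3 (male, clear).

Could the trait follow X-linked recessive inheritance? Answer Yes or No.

Yes

A consistent assignment under X-linked recessive exists: I-1 X^L Y, I-2 X^L X^l, II-1 X^L Y, II-2 X^L X^L, II-3 X^L X^L, II-4 X^l Y, II-5 X^L Y, II-6 X^L Y, III-1 X^L X^L, III-2 X^L X^L, III-3 X^L Y.
In this assignment every recorded phenotype matches its genotype and every non-founder's genotype is obtainable from its parents' genotypes, so the pedigree is consistent.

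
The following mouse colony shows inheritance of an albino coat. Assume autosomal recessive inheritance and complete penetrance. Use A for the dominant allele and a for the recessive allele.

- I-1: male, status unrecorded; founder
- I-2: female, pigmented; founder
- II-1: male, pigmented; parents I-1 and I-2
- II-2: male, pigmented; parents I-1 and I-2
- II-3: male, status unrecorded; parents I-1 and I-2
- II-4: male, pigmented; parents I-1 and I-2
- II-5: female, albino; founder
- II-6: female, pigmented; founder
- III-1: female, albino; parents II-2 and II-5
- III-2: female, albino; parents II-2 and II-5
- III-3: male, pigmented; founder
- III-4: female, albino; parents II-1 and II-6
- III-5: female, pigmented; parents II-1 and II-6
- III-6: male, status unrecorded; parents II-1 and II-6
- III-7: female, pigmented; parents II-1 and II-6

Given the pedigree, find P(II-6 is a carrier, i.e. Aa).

II-6 is pigmented so carries A and passed a to III-4 (aa), so II-6 is Aa, giving P(Aa) = 1.

1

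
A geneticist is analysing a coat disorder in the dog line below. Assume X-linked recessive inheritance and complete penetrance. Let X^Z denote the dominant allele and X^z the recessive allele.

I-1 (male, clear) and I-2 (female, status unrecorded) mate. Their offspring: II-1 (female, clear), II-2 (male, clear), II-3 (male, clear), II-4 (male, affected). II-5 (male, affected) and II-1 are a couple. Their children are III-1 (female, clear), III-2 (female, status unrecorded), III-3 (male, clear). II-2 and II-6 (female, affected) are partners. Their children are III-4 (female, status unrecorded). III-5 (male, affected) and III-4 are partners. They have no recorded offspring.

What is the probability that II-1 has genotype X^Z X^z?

1/5

I-1 is clear, so I-1 is X^Z Y.
I-2 passed Z to II-2 (X^Z Y) and passed z to II-4 (X^z Y), so I-2 is X^Z X^z.
Their cross gives offspring ratios 1/2 X^Z X^Z : 1/2 X^Z X^z. Conditioning on II-1 being clear, P(X^Z X^z) = 1/2 / 1 = 1/2 before taking II-1's own offspring into account.
II-5 is affected, so II-5 is X^z Y.
Now use II-1's offspring. Probability of each recorded status — clear daughter III-1: 1/2 if II-1 is X^Z X^z, 1 if X^Z X^Z; clear son III-3: 1/2 if II-1 is X^Z X^z, 1 if X^Z X^Z. (III-2: equally likely either way, so uninformative.)
Bayes: P(X^Z X^z) = 1/2·1/4 / (1/2·1/4 + 1/2·1) = 1/5.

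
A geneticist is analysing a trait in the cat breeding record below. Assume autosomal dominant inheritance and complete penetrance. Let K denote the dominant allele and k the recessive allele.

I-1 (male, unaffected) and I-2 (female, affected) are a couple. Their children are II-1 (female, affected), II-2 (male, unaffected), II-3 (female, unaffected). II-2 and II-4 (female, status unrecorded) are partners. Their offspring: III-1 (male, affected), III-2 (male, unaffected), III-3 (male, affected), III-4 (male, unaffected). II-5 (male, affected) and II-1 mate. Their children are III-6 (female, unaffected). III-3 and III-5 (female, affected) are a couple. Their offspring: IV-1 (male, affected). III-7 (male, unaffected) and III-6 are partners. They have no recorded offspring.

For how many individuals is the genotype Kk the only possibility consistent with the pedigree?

6

Obligate heterozygotes: I-2 is affected so carries K and passed k to II-2 (kk), so I-2 is Kk; II-1 is affected so carries K and received k from I-1 (kk), so II-1 is Kk; II-4 passed K to III-1 (Kk, whose k came from II-2) and passed k to III-2 (kk), so II-4 is Kk; II-5 is affected so carries K and passed k to III-6 (kk), so II-5 is Kk; III-1 is affected so carries K and received k from II-2 (kk), so III-1 is Kk; III-3 is affected so carries K and received k from II-2 (kk), so III-3 is Kk.
Every other individual is either homozygous by phenotype or has at least one consistent homozygous assignment, so the count is 6.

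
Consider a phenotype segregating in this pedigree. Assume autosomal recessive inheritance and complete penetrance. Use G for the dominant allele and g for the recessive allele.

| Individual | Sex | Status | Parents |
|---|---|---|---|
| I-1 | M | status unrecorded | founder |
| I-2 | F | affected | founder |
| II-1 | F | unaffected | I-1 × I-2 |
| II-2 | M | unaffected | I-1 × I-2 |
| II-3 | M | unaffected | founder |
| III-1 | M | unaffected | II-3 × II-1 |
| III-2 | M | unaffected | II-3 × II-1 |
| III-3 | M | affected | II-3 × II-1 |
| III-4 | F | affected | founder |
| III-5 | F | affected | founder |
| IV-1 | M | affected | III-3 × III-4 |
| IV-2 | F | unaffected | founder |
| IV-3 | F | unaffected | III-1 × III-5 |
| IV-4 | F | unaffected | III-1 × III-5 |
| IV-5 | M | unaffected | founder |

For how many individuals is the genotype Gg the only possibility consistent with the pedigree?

Obligate heterozygotes: II-1 is unaffected so carries G and received g from I-2 (gg), so II-1 is Gg; II-2 is unaffected so carries G and received g from I-2 (gg), so II-2 is Gg; II-3 is unaffected so carries G and passed g to III-3 (gg), so II-3 is Gg; IV-3 is unaffected so carries G and received g from III-5 (gg), so IV-3 is Gg; IV-4 is unaffected so carries G and received g from III-5 (gg), so IV-4 is Gg.
Every other individual is either homozygous by phenotype or has at least one consistent homozygous assignment, so the count is 5.

5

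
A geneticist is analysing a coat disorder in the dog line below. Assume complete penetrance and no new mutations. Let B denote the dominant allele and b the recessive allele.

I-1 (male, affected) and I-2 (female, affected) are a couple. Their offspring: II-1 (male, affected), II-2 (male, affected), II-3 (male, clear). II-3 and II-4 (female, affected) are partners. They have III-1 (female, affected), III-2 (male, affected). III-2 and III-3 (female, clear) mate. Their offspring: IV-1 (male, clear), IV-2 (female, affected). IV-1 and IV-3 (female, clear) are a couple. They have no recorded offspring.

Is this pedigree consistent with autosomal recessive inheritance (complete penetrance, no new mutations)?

Under autosomal recessive, II-3 (clear, male) cannot arise from I-1 (affected) × I-2 (affected).

No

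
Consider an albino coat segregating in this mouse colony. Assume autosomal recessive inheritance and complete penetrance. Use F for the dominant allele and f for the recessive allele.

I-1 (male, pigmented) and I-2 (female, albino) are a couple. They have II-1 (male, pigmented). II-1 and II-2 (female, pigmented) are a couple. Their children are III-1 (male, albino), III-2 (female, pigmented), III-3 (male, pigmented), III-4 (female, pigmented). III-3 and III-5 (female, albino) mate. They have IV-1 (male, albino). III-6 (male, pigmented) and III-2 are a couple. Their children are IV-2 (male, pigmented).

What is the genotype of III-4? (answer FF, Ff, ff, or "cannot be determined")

III-4's phenotype allows FF or Ff, and no parent or child forces a single allele at both positions; consistent genotype assignments exist with III-4 as FF or Ff.

cannot be determined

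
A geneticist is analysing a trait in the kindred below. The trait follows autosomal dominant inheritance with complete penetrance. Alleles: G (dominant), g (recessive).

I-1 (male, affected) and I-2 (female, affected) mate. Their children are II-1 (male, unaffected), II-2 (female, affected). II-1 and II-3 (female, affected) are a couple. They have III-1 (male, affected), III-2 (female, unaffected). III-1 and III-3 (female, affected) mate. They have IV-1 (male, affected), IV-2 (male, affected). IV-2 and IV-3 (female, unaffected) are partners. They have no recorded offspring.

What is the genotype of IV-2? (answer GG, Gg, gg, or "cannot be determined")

cannot be determined

IV-2's phenotype allows GG or Gg, and no parent or child forces a single allele at both positions; consistent genotype assignments exist with IV-2 as GG or Gg.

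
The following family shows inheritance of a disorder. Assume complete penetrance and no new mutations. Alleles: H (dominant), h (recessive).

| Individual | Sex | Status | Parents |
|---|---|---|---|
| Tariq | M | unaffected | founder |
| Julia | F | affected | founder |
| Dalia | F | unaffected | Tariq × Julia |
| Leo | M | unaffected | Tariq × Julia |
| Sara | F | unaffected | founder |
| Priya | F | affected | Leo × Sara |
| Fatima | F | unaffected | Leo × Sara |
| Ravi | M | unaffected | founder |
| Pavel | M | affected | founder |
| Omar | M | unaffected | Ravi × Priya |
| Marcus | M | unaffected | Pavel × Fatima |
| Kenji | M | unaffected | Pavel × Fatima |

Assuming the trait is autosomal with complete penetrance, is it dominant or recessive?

Leo and Sara are both unaffected yet have an affected child Priya. Under dominance, an affected child requires at least one affected parent, so the trait cannot be dominant.

recessive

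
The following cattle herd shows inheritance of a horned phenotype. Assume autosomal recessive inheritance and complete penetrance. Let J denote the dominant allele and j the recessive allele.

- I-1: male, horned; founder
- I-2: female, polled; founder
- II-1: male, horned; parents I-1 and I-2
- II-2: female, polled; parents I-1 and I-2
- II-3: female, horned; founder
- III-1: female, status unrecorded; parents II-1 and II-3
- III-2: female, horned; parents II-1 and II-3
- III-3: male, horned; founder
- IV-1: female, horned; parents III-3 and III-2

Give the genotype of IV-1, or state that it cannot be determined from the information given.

jj

IV-1 is horned, so IV-1 is jj.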